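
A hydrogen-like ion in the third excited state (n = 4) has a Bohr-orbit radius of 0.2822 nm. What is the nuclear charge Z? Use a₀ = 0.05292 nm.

3

r_n = n²a₀/Z ⇒ Z = n²a₀/r = 4² × 0.05292 / 0.2822 ≈ 3.00
Z = 3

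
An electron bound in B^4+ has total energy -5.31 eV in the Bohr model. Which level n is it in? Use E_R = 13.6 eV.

E_n = −E_R Z²/n² ⇒ n² = E_R Z²/(−E_n) = 13.6 × 5² / 5.31 ≈ 64.03
n = 8

8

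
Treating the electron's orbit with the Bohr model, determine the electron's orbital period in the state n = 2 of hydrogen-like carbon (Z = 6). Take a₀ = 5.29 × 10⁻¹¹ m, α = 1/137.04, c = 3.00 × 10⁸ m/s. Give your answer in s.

3.37 × 10⁻¹⁷ s

r = n²a₀/Z = 2²·5.29 × 10⁻¹¹/6 = 3.53 × 10⁻¹¹ m
v = Zαc/n = 6·0.00730·3.00 × 10⁸/2 = 6.57 × 10⁶ m/s
T = 2πr/v = 3.37 × 10⁻¹⁷ s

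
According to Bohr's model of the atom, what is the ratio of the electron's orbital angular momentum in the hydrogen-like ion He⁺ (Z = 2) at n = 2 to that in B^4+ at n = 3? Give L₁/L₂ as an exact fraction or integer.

L = nℏ is independent of Z.
L₁/L₂ = n₁/n₂ = 2/3 = 2/3

2/3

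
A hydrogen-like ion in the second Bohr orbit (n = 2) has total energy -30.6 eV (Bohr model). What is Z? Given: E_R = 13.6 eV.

E_n = −E_R Z²/n² ⇒ Z² = −E_n n²/E_R = 30.6 × 2² / 13.6 ≈ 9.00
Z = 3

3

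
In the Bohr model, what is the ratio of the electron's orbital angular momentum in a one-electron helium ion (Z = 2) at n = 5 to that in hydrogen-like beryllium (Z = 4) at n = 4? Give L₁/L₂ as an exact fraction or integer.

5/4

L = nℏ is independent of Z.
L₁/L₂ = n₁/n₂ = 5/4 = 5/4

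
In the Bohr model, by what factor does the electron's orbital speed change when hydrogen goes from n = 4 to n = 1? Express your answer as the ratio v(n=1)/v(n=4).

4

v ∝ Z^1 · n^-1; with Z fixed, v ∝ n^-1.
v(n=1)/v(n=4) = (1/4)^-1 = 4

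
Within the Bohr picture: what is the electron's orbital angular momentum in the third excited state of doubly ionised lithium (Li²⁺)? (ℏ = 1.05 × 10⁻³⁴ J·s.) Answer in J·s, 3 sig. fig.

L_n = nℏ = 4 × 1.05 × 10⁻³⁴ = 4.20 × 10⁻³⁴ J·s

4.20 × 10⁻³⁴ J·s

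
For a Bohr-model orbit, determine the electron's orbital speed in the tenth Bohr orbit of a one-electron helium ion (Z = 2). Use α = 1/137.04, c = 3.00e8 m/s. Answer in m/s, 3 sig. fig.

4.38e5 m/s

v_n = Zαc/n = 2 × 0.00730 × 3.00e8 / 10
    = 4.38e5 m/s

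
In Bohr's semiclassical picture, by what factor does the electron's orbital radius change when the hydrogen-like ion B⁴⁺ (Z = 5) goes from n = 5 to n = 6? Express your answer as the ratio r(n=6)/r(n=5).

36/25

r ∝ Z^-1 · n^2; with Z fixed, r ∝ n^2.
r(n=6)/r(n=5) = (6/5)^2 = 36/25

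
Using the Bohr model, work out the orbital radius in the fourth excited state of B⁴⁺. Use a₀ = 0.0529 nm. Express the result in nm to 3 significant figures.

r_n = n²a₀/Z = 5² × 0.0529 / 5
    = 25 × 0.0529 / 5 = 0.265 nm

0.265 nm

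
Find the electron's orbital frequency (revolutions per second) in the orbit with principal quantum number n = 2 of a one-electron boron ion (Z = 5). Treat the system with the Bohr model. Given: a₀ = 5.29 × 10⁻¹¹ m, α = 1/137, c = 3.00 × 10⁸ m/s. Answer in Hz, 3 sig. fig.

r = n²a₀/Z = 4.23 × 10⁻¹¹ m, v = Zαc/n = 5.47 × 10⁶ m/s
f = v/(2πr) = 2.06 × 10¹⁶ Hz

2.06 × 10¹⁶ Hz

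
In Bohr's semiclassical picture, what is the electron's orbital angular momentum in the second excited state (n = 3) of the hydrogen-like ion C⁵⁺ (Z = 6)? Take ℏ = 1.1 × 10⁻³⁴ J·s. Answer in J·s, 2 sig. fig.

L_n = nℏ = 3 × 1.1 × 10⁻³⁴ = 3.3 × 10⁻³⁴ J·s

3.3 × 10⁻³⁴ J·s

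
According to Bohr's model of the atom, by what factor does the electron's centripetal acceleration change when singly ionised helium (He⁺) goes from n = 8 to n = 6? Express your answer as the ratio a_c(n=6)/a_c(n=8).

a_c ∝ Z^3 · n^-4; with Z fixed, a_c ∝ n^-4.
a_c(n=6)/a_c(n=8) = (6/8)^-4 = 256/81

256/81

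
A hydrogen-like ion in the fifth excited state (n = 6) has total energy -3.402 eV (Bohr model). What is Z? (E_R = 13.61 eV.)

3

E_n = −E_R Z²/n² ⇒ Z² = −E_n n²/E_R = 3.402 × 6² / 13.61 ≈ 9.00
Z = 3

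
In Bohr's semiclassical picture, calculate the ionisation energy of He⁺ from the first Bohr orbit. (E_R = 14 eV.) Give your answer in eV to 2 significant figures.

E_n = −E_R·Z²/n² = −14 × 2²/1² eV = -56 eV
Ionisation energy = −E_n = 56 eV

56 eV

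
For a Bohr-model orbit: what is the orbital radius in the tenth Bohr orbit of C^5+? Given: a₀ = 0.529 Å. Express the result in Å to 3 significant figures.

r_n = n²a₀/Z = 10² × 0.529 / 6
    = 100 × 0.529 / 6 = 8.82 Å

8.82 Å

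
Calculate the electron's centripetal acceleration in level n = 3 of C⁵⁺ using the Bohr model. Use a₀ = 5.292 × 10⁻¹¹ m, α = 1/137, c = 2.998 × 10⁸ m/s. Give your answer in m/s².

r = n²a₀/Z = 7.938 × 10⁻¹¹ m, v = Zαc/n = 4.377 × 10⁶ m/s
a = v²/r = (4.377 × 10⁶)² / 7.938 × 10⁻¹¹ = 2.413 × 10²³ m/s²

2.413 × 10²³ m/s²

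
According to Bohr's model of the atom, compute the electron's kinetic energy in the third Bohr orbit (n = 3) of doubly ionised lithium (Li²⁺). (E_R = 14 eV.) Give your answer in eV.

14 eV

For a Coulomb orbit the virial theorem gives K = −E_n.
E_n = −E_R·Z²/n², so K = E_R·Z²/n² = 14 × 3²/3² = 14 eV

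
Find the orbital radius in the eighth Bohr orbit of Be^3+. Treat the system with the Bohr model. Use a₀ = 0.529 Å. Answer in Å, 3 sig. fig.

8.46 Å

r_n = n²a₀/Z = 8² × 0.529 / 4
    = 64 × 0.529 / 4 = 8.46 Å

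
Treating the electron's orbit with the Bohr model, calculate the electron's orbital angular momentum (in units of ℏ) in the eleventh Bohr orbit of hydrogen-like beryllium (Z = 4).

L_n = nℏ, so L/ℏ = n = 11.

11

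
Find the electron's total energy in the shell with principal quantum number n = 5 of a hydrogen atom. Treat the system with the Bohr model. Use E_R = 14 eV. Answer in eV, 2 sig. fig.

E_n = −E_R·Z²/n² = −14 × 1²/5² = -0.56 eV

-0.56 eV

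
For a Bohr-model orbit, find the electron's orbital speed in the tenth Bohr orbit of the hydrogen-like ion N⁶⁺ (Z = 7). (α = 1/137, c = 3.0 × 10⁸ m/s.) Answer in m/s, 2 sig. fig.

v_n = Zαc/n = 7 × 0.0073 × 3.0 × 10⁸ / 10
    = 1.5 × 10⁶ m/s

1.5 × 10⁶ m/s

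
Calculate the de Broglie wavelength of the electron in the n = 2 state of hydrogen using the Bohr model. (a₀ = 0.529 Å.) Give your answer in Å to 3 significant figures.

The Bohr quantisation condition is nλ = 2πr_n.
r_n = n²a₀/Z = 2.12 Å
λ = 2πr_n/n = 2π·2.12/2 = 6.65 Å

6.65 Å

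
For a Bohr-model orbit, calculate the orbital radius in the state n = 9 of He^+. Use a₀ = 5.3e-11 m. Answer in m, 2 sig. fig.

2.1e-9 m

r_n = n²a₀/Z = 9² × 5.3e-11 / 2
    = 81 × 5.3e-11 / 2 = 2.1e-9 m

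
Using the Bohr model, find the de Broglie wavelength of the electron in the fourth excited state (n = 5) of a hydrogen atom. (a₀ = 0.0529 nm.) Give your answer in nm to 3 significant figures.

1.66 nm

The Bohr quantisation condition is nλ = 2πr_n.
r_n = n²a₀/Z = 1.32 nm
λ = 2πr_n/n = 2π·1.32/5 = 1.66 nm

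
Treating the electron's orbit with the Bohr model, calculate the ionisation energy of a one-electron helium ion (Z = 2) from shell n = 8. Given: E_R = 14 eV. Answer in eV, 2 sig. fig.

E_n = −E_R·Z²/n² = −14 × 2²/8² eV = -0.88 eV
Ionisation energy = −E_n = 0.88 eV

0.88 eV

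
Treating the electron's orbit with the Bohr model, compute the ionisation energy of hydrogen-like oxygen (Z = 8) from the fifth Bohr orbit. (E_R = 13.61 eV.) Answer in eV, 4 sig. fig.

E_n = −E_R·Z²/n² = −13.61 × 8²/5² eV = -34.84 eV
Ionisation energy = −E_n = 34.84 eV

34.84 eV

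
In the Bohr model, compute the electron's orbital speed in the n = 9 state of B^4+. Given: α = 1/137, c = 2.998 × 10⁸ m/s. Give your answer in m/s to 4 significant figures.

1.216 × 10⁶ m/s

v_n = Zαc/n = 5 × 0.007299 × 2.998 × 10⁸ / 9
    = 1.216 × 10⁶ m/s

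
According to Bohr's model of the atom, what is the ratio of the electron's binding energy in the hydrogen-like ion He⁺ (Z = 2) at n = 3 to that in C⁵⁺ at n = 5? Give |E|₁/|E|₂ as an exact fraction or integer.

|E| ∝ Z^2 · n^-2
|E|₁/|E|₂ = (2/6)^2 · (3/5)^-2 = 25/81

25/81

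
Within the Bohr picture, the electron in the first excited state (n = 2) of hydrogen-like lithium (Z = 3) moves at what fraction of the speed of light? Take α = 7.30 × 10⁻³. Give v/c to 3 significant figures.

0.0109

v_n = Zαc/n, so v/c = Zα/n = 3 × 0.00730 / 2 = 0.0109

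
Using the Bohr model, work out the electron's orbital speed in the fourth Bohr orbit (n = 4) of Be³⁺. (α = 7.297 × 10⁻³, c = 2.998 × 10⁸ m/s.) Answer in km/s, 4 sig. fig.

2188 km/s

v_n = Zαc/n = 4 × 0.007297 × 2.998 × 10⁸ / 4
    = 2188 km/s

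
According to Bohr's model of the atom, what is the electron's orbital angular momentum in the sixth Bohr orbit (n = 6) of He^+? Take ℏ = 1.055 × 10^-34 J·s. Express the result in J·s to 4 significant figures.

L_n = nℏ = 6 × 1.055 × 10^-34 = 6.330 × 10^-34 J·s

6.330 × 10^-34 J·s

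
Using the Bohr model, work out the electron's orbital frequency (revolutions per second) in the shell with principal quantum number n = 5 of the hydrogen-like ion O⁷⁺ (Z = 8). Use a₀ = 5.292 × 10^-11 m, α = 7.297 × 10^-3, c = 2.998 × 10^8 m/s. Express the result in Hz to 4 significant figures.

r = n²a₀/Z = 1.654 × 10^-10 m, v = Zαc/n = 3.500 × 10^6 m/s
f = v/(2πr) = 3.369 × 10^15 Hz

3.369 × 10^15 Hz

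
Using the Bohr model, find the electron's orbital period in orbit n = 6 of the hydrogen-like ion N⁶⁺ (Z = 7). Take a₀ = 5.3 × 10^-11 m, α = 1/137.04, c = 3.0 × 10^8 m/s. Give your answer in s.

6.7 × 10^-16 s

r = n²a₀/Z = 6²·5.3 × 10^-11/7 = 2.7 × 10^-10 m
v = Zαc/n = 7·0.0073·3.0 × 10^8/6 = 2.6 × 10^6 m/s
T = 2πr/v = 6.7 × 10^-16 s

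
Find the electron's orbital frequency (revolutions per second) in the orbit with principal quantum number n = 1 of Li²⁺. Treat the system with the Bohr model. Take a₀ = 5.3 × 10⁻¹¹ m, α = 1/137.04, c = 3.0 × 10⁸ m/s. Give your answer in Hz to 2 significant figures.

r = n²a₀/Z = 1.8 × 10⁻¹¹ m, v = Zαc/n = 6.6 × 10⁶ m/s
f = v/(2πr) = 5.9 × 10¹⁶ Hz

5.9 × 10¹⁶ Hz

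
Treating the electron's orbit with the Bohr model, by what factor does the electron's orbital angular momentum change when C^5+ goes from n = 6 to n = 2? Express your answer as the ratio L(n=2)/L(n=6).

1/3

L = nℏ depends only on n, so L ∝ n.
L(n=2)/L(n=6) = (2/6)^1 = 1/3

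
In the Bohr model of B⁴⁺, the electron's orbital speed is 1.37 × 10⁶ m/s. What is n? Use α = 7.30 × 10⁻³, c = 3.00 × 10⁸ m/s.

8

v_n = Zαc/n ⇒ n = Zαc/v = 5 × 0.00730 × 3.00 × 10⁸ / 1.37 × 10⁶ ≈ 7.99
n = 8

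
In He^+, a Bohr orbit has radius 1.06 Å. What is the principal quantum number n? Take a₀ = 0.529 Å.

2

r_n = n²a₀/Z ⇒ n² = rZ/a₀ = 1.06 × 2 / 0.529 ≈ 4.01
n = 2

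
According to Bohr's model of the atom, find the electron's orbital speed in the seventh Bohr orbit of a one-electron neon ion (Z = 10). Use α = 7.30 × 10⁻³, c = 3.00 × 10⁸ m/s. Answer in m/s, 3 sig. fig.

3.13 × 10⁶ m/s

v_n = Zαc/n = 10 × 0.00730 × 3.00 × 10⁸ / 7
    = 3.13 × 10⁶ m/s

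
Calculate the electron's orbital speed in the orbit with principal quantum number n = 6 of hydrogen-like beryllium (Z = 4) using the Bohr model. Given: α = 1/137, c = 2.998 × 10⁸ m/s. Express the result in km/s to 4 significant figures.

1459 km/s

v_n = Zαc/n = 4 × 0.007299 × 2.998 × 10⁸ / 6
    = 1459 km/s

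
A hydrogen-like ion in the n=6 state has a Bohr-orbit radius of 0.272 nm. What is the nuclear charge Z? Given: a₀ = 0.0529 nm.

7

r_n = n²a₀/Z ⇒ Z = n²a₀/r = 6² × 0.0529 / 0.272 ≈ 7.00
Z = 7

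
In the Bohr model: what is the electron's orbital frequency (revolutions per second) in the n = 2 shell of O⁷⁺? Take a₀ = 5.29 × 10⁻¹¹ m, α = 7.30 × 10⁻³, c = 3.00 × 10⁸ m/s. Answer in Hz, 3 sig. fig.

5.27 × 10¹⁶ Hz

r = n²a₀/Z = 2.65 × 10⁻¹¹ m, v = Zαc/n = 8.76 × 10⁶ m/s
f = v/(2πr) = 5.27 × 10¹⁶ Hz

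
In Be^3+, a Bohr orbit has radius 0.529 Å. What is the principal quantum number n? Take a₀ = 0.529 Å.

2

r_n = n²a₀/Z ⇒ n² = rZ/a₀ = 0.529 × 4 / 0.529 ≈ 4.00
n = 2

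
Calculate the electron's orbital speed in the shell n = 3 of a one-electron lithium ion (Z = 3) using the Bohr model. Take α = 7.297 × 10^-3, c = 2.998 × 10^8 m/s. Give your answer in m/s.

v_n = Zαc/n = 3 × 0.007297 × 2.998 × 10^8 / 3
    = 2.188 × 10^6 m/s

2.188 × 10^6 m/s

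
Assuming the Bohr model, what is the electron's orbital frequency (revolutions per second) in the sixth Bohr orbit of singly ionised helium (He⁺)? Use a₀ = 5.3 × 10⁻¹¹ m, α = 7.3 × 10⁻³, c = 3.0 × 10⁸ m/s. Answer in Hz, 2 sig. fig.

r = n²a₀/Z = 9.5 × 10⁻¹⁰ m, v = Zαc/n = 7.3 × 10⁵ m/s
f = v/(2πr) = 1.2 × 10¹⁴ Hz

1.2 × 10¹⁴ Hz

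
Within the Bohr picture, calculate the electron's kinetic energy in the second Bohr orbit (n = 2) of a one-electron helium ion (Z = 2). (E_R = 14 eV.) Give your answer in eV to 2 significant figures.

14 eV

For a Coulomb orbit the virial theorem gives K = −E_n.
E_n = −E_R·Z²/n², so K = E_R·Z²/n² = 14 × 2²/2² = 14 eV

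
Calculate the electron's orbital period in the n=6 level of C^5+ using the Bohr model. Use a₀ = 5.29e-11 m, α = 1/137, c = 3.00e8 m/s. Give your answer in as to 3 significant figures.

911 as

r = n²a₀/Z = 6²·5.29e-11/6 = 3.17e-10 m
v = Zαc/n = 6·0.00730·3.00e8/6 = 2.19e6 m/s
T = 2πr/v = 9.11e-16 s = 911 as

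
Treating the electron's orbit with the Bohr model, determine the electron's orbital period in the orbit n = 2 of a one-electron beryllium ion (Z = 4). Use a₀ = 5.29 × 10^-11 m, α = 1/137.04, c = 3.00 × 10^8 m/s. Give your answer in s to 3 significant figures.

r = n²a₀/Z = 2²·5.29 × 10^-11/4 = 5.29 × 10^-11 m
v = Zαc/n = 4·0.00730·3.00 × 10^8/2 = 4.38 × 10^6 m/s
T = 2πr/v = 7.59 × 10^-17 s

7.59 × 10^-17 s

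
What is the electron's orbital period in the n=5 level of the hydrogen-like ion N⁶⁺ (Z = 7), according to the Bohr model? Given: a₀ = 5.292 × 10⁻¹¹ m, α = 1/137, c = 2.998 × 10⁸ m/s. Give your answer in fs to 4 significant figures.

0.3876 fs

r = n²a₀/Z = 5²·5.292 × 10⁻¹¹/7 = 1.890 × 10⁻¹⁰ m
v = Zαc/n = 7·0.007299·2.998 × 10⁸/5 = 3.064 × 10⁶ m/s
T = 2πr/v = 3.876 × 10⁻¹⁶ s = 0.3876 fs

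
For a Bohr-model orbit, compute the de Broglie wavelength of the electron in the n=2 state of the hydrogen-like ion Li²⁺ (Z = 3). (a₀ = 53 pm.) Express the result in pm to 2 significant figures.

The Bohr quantisation condition is nλ = 2πr_n.
r_n = n²a₀/Z = 71 pm
λ = 2πr_n/n = 2π·71/2 = 220 pm

220 pm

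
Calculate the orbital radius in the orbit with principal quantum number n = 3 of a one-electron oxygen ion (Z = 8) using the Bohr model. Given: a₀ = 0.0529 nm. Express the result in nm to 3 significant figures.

0.0595 nm

r_n = n²a₀/Z = 3² × 0.0529 / 8
    = 9 × 0.0529 / 8 = 0.0595 nm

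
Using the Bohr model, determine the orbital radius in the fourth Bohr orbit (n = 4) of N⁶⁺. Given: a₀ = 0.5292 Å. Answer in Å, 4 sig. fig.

1.210 Å

r_n = n²a₀/Z = 4² × 0.5292 / 7
    = 16 × 0.5292 / 7 = 1.210 Å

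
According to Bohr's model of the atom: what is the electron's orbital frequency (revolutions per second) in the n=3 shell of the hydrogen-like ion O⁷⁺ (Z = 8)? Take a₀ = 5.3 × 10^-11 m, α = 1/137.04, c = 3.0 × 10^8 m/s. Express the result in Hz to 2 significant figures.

r = n²a₀/Z = 6.0 × 10^-11 m, v = Zαc/n = 5.8 × 10^6 m/s
f = v/(2πr) = 1.6 × 10^16 Hz

1.6 × 10^16 Hz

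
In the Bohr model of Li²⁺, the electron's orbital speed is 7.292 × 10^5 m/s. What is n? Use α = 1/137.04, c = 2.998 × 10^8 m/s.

9

v_n = Zαc/n ⇒ n = Zαc/v = 3 × 0.007297 × 2.998 × 10^8 / 7.292 × 10^5 ≈ 9.00
n = 9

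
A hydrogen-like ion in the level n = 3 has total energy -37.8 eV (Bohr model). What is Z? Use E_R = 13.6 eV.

E_n = −E_R Z²/n² ⇒ Z² = −E_n n²/E_R = 37.8 × 3² / 13.6 ≈ 25.01
Z = 5

5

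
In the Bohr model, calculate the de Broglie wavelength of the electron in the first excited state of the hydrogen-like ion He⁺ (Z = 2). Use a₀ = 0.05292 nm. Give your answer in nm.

The Bohr quantisation condition is nλ = 2πr_n.
r_n = n²a₀/Z = 0.1058 nm
λ = 2πr_n/n = 2π·0.1058/2 = 0.3325 nm

0.3325 nm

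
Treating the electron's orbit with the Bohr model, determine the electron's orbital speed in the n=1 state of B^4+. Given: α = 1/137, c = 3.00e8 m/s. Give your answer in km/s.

v_n = Zαc/n = 5 × 0.00730 × 3.00e8 / 1
    = 1.09e4 km/s

1.09e4 km/s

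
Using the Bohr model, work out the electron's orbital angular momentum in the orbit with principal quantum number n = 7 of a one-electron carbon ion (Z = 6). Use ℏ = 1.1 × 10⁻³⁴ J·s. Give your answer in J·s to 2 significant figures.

7.7 × 10⁻³⁴ J·s

L_n = nℏ = 7 × 1.1 × 10⁻³⁴ = 7.7 × 10⁻³⁴ J·s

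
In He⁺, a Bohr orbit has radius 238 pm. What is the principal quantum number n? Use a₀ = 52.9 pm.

r_n = n²a₀/Z ⇒ n² = rZ/a₀ = 238 × 2 / 52.9 ≈ 9.00
n = 3

3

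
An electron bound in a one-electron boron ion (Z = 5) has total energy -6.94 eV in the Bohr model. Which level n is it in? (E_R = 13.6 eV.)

7

E_n = −E_R Z²/n² ⇒ n² = E_R Z²/(−E_n) = 13.6 × 5² / 6.94 ≈ 48.99
n = 7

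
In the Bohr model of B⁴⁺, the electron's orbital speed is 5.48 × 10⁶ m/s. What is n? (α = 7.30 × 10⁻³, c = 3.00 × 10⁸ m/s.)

v_n = Zαc/n ⇒ n = Zαc/v = 5 × 0.00730 × 3.00 × 10⁸ / 5.48 × 10⁶ ≈ 2.00
n = 2

2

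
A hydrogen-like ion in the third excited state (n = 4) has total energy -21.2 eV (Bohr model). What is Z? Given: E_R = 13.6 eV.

E_n = −E_R Z²/n² ⇒ Z² = −E_n n²/E_R = 21.2 × 4² / 13.6 ≈ 24.94
Z = 5

5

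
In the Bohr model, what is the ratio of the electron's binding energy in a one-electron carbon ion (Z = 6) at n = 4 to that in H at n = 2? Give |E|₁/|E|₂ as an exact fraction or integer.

|E| ∝ Z^2 · n^-2
|E|₁/|E|₂ = (6/1)^2 · (4/2)^-2 = 9

9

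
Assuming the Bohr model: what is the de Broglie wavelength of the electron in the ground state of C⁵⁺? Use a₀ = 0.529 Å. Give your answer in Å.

0.554 Å

The Bohr quantisation condition is nλ = 2πr_n.
r_n = n²a₀/Z = 0.0882 Å
λ = 2πr_n/n = 2π·0.0882/1 = 0.554 Å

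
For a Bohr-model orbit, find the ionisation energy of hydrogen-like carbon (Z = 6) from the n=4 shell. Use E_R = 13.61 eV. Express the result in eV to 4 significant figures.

E_n = −E_R·Z²/n² = −13.61 × 6²/4² eV = -30.62 eV
Ionisation energy = −E_n = 30.62 eV

30.62 eV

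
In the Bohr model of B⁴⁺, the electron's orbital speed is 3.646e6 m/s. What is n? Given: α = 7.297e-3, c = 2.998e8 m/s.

v_n = Zαc/n ⇒ n = Zαc/v = 5 × 0.007297 × 2.998e8 / 3.646e6 ≈ 3.00
n = 3

3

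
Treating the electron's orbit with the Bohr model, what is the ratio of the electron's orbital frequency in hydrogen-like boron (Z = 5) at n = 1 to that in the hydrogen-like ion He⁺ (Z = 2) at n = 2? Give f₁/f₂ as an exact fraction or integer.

f ∝ Z^2 · n^-3
f₁/f₂ = (5/2)^2 · (1/2)^-3 = 50

50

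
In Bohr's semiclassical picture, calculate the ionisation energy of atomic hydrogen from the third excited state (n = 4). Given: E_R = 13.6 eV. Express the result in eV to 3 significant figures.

E_n = −E_R·Z²/n² = −13.6 × 1²/4² eV = -0.850 eV
Ionisation energy = −E_n = 0.850 eV

0.850 eV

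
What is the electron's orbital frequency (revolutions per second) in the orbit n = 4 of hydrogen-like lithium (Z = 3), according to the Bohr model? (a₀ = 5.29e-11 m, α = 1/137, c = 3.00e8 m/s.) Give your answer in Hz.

9.26e14 Hz

r = n²a₀/Z = 2.82e-10 m, v = Zαc/n = 1.64e6 m/s
f = v/(2πr) = 9.26e14 Hz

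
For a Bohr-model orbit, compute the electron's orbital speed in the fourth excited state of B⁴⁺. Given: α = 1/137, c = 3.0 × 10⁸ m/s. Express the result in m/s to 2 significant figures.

2.2 × 10⁶ m/s

v_n = Zαc/n = 5 × 0.0073 × 3.0 × 10⁸ / 5
    = 2.2 × 10⁶ m/s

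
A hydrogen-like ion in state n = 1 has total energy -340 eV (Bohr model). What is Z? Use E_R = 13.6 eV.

5

E_n = −E_R Z²/n² ⇒ Z² = −E_n n²/E_R = 340 × 1² / 13.6 ≈ 25.00
Z = 5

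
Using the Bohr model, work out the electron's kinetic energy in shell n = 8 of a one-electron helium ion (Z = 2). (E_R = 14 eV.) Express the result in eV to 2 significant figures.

0.88 eV

For a Coulomb orbit the virial theorem gives K = −E_n.
E_n = −E_R·Z²/n², so K = E_R·Z²/n² = 14 × 2²/8² = 0.88 eV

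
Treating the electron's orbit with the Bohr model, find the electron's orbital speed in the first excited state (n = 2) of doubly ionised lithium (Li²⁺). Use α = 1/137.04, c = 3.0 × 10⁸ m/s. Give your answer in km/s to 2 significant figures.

v_n = Zαc/n = 3 × 0.0073 × 3.0 × 10⁸ / 2
    = 3300 km/s

3300 km/s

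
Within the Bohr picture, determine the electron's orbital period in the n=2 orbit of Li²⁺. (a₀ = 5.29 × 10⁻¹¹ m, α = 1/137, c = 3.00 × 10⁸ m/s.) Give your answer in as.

r = n²a₀/Z = 2²·5.29 × 10⁻¹¹/3 = 7.05 × 10⁻¹¹ m
v = Zαc/n = 3·0.00730·3.00 × 10⁸/2 = 3.28 × 10⁶ m/s
T = 2πr/v = 1.35 × 10⁻¹⁶ s = 135 as

135 as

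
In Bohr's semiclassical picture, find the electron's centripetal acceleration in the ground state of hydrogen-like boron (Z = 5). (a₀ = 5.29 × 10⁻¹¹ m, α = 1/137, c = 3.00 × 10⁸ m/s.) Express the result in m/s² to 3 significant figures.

1.13 × 10²⁵ m/s²

r = n²a₀/Z = 1.06 × 10⁻¹¹ m, v = Zαc/n = 1.09 × 10⁷ m/s
a = v²/r = (1.09 × 10⁷)² / 1.06 × 10⁻¹¹ = 1.13 × 10²⁵ m/s²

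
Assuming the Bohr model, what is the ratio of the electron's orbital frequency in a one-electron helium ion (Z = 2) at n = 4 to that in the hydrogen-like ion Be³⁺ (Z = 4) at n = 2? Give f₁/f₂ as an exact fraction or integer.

1/32

f ∝ Z^2 · n^-3
f₁/f₂ = (2/4)^2 · (4/2)^-3 = 1/32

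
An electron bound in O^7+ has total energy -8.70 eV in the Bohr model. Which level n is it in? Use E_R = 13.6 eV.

10

E_n = −E_R Z²/n² ⇒ n² = E_R Z²/(−E_n) = 13.6 × 8² / 8.70 ≈ 100.05
n = 10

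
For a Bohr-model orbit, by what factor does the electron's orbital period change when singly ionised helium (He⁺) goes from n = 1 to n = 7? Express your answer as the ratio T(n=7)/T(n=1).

T ∝ Z^-2 · n^3; with Z fixed, T ∝ n^3.
T(n=7)/T(n=1) = (7/1)^3 = 343

343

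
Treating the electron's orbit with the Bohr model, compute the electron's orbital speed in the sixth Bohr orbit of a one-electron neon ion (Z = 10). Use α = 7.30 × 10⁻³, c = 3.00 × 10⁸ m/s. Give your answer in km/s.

v_n = Zαc/n = 10 × 0.00730 × 3.00 × 10⁸ / 6
    = 3650 km/s

3650 km/s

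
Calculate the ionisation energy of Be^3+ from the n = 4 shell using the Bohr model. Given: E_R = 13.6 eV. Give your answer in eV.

13.6 eV

E_n = −E_R·Z²/n² = −13.6 × 4²/4² eV = -13.6 eV
Ionisation energy = −E_n = 13.6 eV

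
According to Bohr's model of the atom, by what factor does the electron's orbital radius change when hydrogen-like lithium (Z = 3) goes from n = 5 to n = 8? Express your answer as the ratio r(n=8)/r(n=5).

64/25

r ∝ Z^-1 · n^2; with Z fixed, r ∝ n^2.
r(n=8)/r(n=5) = (8/5)^2 = 64/25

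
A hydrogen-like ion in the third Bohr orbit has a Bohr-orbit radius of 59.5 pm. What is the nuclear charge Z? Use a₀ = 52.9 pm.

r_n = n²a₀/Z ⇒ Z = n²a₀/r = 3² × 52.9 / 59.5 ≈ 8.00
Z = 8

8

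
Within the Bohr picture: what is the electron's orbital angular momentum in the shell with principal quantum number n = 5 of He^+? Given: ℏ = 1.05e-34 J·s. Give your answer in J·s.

5.25e-34 J·s

L_n = nℏ = 5 × 1.05e-34 = 5.25e-34 J·s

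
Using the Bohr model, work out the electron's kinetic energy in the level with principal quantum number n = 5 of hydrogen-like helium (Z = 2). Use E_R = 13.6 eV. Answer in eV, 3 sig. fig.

2.18 eV

For a Coulomb orbit the virial theorem gives K = −E_n.
E_n = −E_R·Z²/n², so K = E_R·Z²/n² = 13.6 × 2²/5² = 2.18 eV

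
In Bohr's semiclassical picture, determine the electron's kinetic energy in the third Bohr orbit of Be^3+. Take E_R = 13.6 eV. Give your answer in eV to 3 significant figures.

For a Coulomb orbit the virial theorem gives K = −E_n.
E_n = −E_R·Z²/n², so K = E_R·Z²/n² = 13.6 × 4²/3² = 24.2 eV

24.2 eV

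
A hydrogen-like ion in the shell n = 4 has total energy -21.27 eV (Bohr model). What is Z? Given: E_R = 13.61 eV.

E_n = −E_R Z²/n² ⇒ Z² = −E_n n²/E_R = 21.27 × 4² / 13.61 ≈ 25.01
Z = 5

5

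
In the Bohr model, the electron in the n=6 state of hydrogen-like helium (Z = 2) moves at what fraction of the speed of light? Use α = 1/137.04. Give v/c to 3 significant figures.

0.00243

v_n = Zαc/n, so v/c = Zα/n = 2 × 0.00730 / 6 = 0.00243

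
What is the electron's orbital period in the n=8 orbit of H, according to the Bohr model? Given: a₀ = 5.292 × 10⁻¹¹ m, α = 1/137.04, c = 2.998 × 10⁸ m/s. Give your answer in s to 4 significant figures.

7.782 × 10⁻¹⁴ s

r = n²a₀/Z = 8²·5.292 × 10⁻¹¹/1 = 3.387 × 10⁻⁹ m
v = Zαc/n = 1·0.007297·2.998 × 10⁸/8 = 2.735 × 10⁵ m/s
T = 2πr/v = 7.782 × 10⁻¹⁴ s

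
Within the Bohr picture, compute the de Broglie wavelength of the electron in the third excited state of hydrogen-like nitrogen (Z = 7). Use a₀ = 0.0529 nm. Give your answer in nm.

The Bohr quantisation condition is nλ = 2πr_n.
r_n = n²a₀/Z = 0.121 nm
λ = 2πr_n/n = 2π·0.121/4 = 0.190 nm

0.190 nm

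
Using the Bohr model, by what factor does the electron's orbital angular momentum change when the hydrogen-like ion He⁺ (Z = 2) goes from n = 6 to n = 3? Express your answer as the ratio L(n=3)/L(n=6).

1/2

L = nℏ depends only on n, so L ∝ n.
L(n=3)/L(n=6) = (3/6)^1 = 1/2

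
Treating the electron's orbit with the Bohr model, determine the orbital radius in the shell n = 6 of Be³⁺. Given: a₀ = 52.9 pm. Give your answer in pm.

r_n = n²a₀/Z = 6² × 52.9 / 4
    = 36 × 52.9 / 4 = 476 pm

476 pm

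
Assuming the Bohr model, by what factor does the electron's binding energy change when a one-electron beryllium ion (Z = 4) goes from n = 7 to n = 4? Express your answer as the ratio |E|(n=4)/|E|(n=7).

49/16

|E| ∝ Z^2 · n^-2; with Z fixed, |E| ∝ n^-2.
|E|(n=4)/|E|(n=7) = (4/7)^-2 = 49/16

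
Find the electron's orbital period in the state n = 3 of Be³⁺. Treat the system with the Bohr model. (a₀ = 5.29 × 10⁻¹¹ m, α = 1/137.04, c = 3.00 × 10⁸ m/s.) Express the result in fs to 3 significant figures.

r = n²a₀/Z = 3²·5.29 × 10⁻¹¹/4 = 1.19 × 10⁻¹⁰ m
v = Zαc/n = 4·0.00730·3.00 × 10⁸/3 = 2.92 × 10⁶ m/s
T = 2πr/v = 2.56 × 10⁻¹⁶ s = 0.256 fs

0.256 fs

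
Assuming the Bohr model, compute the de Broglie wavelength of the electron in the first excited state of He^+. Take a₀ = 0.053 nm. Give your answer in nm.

The Bohr quantisation condition is nλ = 2πr_n.
r_n = n²a₀/Z = 0.11 nm
λ = 2πr_n/n = 2π·0.11/2 = 0.33 nm

0.33 nm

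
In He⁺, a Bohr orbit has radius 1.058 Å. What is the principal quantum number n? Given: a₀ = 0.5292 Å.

r_n = n²a₀/Z ⇒ n² = rZ/a₀ = 1.058 × 2 / 0.5292 ≈ 4.00
n = 2

2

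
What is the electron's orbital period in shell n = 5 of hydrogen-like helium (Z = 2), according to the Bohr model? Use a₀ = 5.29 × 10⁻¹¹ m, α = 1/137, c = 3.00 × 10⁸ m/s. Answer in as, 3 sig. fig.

4740 as

r = n²a₀/Z = 5²·5.29 × 10⁻¹¹/2 = 6.61 × 10⁻¹⁰ m
v = Zαc/n = 2·0.00730·3.00 × 10⁸/5 = 8.76 × 10⁵ m/s
T = 2πr/v = 4.74 × 10⁻¹⁵ s = 4740 as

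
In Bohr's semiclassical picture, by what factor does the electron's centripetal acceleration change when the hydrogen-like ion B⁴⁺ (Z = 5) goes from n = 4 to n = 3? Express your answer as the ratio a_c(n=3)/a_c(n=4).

a_c ∝ Z^3 · n^-4; with Z fixed, a_c ∝ n^-4.
a_c(n=3)/a_c(n=4) = (3/4)^-4 = 256/81

256/81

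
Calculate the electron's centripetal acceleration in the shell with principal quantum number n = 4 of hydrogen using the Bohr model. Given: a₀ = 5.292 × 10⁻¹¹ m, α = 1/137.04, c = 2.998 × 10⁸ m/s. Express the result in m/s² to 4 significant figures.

r = n²a₀/Z = 8.467 × 10⁻¹⁰ m, v = Zαc/n = 5.469 × 10⁵ m/s
a = v²/r = (5.469 × 10⁵)² / 8.467 × 10⁻¹⁰ = 3.533 × 10²⁰ m/s²

3.533 × 10²⁰ m/s²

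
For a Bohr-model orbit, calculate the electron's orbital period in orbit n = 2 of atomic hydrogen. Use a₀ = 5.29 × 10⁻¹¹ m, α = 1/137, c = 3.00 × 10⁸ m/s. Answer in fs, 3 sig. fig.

r = n²a₀/Z = 2²·5.29 × 10⁻¹¹/1 = 2.12 × 10⁻¹⁰ m
v = Zαc/n = 1·0.00730·3.00 × 10⁸/2 = 1.09 × 10⁶ m/s
T = 2πr/v = 1.21 × 10⁻¹⁵ s = 1.21 fs

1.21 fs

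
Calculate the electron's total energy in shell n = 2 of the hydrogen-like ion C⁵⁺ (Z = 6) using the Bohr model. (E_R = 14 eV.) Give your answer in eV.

-130 eV

E_n = −E_R·Z²/n² = −14 × 6²/2² = -130 eV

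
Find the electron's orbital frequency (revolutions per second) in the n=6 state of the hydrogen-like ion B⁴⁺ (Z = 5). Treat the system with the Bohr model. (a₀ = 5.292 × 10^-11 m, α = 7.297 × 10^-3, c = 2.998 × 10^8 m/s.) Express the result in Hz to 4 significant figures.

r = n²a₀/Z = 3.810 × 10^-10 m, v = Zαc/n = 1.823 × 10^6 m/s
f = v/(2πr) = 7.615 × 10^14 Hz

7.615 × 10^14 Hz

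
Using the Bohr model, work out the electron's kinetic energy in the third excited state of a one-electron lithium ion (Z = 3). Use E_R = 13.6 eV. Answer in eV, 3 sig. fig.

For a Coulomb orbit the virial theorem gives K = −E_n.
E_n = −E_R·Z²/n², so K = E_R·Z²/n² = 13.6 × 3²/4² = 7.65 eV

7.65 eV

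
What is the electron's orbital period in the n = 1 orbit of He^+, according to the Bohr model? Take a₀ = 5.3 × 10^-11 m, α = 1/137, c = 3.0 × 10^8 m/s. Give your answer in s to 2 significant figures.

3.8 × 10^-17 s

r = n²a₀/Z = 1²·5.3 × 10^-11/2 = 2.6 × 10^-11 m
v = Zαc/n = 2·0.0073·3.0 × 10^8/1 = 4.4 × 10^6 m/s
T = 2πr/v = 3.8 × 10^-17 s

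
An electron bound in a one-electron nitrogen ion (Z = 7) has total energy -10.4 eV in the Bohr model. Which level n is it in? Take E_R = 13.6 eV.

8

E_n = −E_R Z²/n² ⇒ n² = E_R Z²/(−E_n) = 13.6 × 7² / 10.4 ≈ 64.08
n = 8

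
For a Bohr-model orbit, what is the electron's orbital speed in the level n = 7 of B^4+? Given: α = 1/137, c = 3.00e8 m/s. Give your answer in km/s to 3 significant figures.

1560 km/s

v_n = Zαc/n = 5 × 0.00730 × 3.00e8 / 7
    = 1560 km/s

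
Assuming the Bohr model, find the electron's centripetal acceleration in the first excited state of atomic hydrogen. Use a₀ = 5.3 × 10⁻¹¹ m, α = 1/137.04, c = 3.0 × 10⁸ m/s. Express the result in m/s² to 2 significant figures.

5.7 × 10²¹ m/s²

r = n²a₀/Z = 2.1 × 10⁻¹⁰ m, v = Zαc/n = 1.1 × 10⁶ m/s
a = v²/r = (1.1 × 10⁶)² / 2.1 × 10⁻¹⁰ = 5.7 × 10²¹ m/s²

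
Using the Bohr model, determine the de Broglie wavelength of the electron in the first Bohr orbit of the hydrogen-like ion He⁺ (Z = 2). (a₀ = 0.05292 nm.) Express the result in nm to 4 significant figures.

0.1663 nm

The Bohr quantisation condition is nλ = 2πr_n.
r_n = n²a₀/Z = 0.02646 nm
λ = 2πr_n/n = 2π·0.02646/1 = 0.1663 nm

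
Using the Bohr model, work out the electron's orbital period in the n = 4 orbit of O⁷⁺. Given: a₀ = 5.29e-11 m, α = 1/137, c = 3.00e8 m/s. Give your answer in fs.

0.152 fs

r = n²a₀/Z = 4²·5.29e-11/8 = 1.06e-10 m
v = Zαc/n = 8·0.00730·3.00e8/4 = 4.38e6 m/s
T = 2πr/v = 1.52e-16 s = 0.152 fs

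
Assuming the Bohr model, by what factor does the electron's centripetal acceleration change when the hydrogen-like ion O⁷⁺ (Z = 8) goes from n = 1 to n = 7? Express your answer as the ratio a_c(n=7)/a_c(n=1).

a_c ∝ Z^3 · n^-4; with Z fixed, a_c ∝ n^-4.
a_c(n=7)/a_c(n=1) = (7/1)^-4 = 1/2401

1/2401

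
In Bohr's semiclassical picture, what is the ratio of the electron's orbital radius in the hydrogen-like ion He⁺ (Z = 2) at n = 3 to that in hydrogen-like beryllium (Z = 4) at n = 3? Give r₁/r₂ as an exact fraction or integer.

r ∝ Z^-1 · n^2
r₁/r₂ = (2/4)^-1 · (3/3)^2 = 2

2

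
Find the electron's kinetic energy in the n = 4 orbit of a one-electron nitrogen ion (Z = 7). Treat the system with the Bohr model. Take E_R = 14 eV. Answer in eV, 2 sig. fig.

43 eV

For a Coulomb orbit the virial theorem gives K = −E_n.
E_n = −E_R·Z²/n², so K = E_R·Z²/n² = 14 × 7²/4² = 43 eV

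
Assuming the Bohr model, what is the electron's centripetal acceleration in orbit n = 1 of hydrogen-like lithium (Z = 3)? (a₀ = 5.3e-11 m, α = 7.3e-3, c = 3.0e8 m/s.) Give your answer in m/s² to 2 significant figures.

2.4e24 m/s²

r = n²a₀/Z = 1.8e-11 m, v = Zαc/n = 6.6e6 m/s
a = v²/r = (6.6e6)² / 1.8e-11 = 2.4e24 m/s²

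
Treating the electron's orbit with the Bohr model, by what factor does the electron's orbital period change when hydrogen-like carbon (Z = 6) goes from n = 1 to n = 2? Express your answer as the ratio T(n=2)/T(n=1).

T ∝ Z^-2 · n^3; with Z fixed, T ∝ n^3.
T(n=2)/T(n=1) = (2/1)^3 = 8

8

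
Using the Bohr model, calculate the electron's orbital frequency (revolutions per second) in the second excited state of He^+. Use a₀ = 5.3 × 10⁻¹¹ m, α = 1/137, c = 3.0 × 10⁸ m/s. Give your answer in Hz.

9.7 × 10¹⁴ Hz

r = n²a₀/Z = 2.4 × 10⁻¹⁰ m, v = Zαc/n = 1.5 × 10⁶ m/s
f = v/(2πr) = 9.7 × 10¹⁴ Hz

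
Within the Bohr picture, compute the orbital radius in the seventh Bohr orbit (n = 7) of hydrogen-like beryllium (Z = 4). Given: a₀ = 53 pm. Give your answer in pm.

r_n = n²a₀/Z = 7² × 53 / 4
    = 49 × 53 / 4 = 650 pm

650 pm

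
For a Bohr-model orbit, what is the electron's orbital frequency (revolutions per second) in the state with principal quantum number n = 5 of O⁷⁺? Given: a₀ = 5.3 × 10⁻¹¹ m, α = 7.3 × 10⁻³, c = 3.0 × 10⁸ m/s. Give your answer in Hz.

r = n²a₀/Z = 1.7 × 10⁻¹⁰ m, v = Zαc/n = 3.5 × 10⁶ m/s
f = v/(2πr) = 3.4 × 10¹⁵ Hz

3.4 × 10¹⁵ Hz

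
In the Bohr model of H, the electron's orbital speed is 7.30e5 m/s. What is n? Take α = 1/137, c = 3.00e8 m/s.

3

v_n = Zαc/n ⇒ n = Zαc/v = 1 × 0.00730 × 3.00e8 / 7.30e5 ≈ 3.00
n = 3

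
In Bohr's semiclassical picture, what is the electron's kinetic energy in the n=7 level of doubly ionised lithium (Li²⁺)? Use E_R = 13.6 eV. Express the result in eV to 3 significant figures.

For a Coulomb orbit the virial theorem gives K = −E_n.
E_n = −E_R·Z²/n², so K = E_R·Z²/n² = 13.6 × 3²/7² = 2.50 eV

2.50 eV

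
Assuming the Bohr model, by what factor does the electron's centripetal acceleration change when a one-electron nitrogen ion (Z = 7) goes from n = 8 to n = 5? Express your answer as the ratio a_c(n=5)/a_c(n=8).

4096/625

a_c ∝ Z^3 · n^-4; with Z fixed, a_c ∝ n^-4.
a_c(n=5)/a_c(n=8) = (5/8)^-4 = 4096/625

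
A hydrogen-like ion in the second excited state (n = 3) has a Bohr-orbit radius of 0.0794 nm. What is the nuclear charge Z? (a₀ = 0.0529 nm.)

6

r_n = n²a₀/Z ⇒ Z = n²a₀/r = 3² × 0.0529 / 0.0794 ≈ 6.00
Z = 6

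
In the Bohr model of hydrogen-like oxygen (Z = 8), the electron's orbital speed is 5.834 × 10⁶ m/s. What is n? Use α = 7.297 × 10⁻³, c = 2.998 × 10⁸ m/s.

v_n = Zαc/n ⇒ n = Zαc/v = 8 × 0.007297 × 2.998 × 10⁸ / 5.834 × 10⁶ ≈ 3.00
n = 3

3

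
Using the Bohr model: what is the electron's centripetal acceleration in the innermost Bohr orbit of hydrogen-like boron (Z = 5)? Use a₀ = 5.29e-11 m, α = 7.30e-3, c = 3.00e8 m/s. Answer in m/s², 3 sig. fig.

1.13e25 m/s²

r = n²a₀/Z = 1.06e-11 m, v = Zαc/n = 1.09e7 m/s
a = v²/r = (1.09e7)² / 1.06e-11 = 1.13e25 m/s²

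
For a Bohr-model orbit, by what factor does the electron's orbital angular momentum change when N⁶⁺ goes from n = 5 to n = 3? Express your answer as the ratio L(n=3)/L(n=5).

3/5

L = nℏ depends only on n, so L ∝ n.
L(n=3)/L(n=5) = (3/5)^1 = 3/5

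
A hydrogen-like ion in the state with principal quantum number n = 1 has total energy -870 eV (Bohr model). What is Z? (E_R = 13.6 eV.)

8

E_n = −E_R Z²/n² ⇒ Z² = −E_n n²/E_R = 870 × 1² / 13.6 ≈ 63.97
Z = 8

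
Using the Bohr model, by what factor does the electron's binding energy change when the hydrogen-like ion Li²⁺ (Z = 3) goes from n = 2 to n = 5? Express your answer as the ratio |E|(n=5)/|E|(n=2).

|E| ∝ Z^2 · n^-2; with Z fixed, |E| ∝ n^-2.
|E|(n=5)/|E|(n=2) = (5/2)^-2 = 4/25

4/25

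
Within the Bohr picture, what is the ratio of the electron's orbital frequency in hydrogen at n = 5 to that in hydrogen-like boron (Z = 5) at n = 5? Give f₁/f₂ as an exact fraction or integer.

1/25

f ∝ Z^2 · n^-3
f₁/f₂ = (1/5)^2 · (5/5)^-3 = 1/25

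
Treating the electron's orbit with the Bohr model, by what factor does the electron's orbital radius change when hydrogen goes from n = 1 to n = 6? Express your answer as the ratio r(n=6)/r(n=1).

36

r ∝ Z^-1 · n^2; with Z fixed, r ∝ n^2.
r(n=6)/r(n=1) = (6/1)^2 = 36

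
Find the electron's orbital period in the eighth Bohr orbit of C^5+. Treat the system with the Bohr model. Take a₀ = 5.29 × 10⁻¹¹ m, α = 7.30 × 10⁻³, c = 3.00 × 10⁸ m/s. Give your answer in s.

r = n²a₀/Z = 8²·5.29 × 10⁻¹¹/6 = 5.64 × 10⁻¹⁰ m
v = Zαc/n = 6·0.00730·3.00 × 10⁸/8 = 1.64 × 10⁶ m/s
T = 2πr/v = 2.16 × 10⁻¹⁵ s

2.16 × 10⁻¹⁵ s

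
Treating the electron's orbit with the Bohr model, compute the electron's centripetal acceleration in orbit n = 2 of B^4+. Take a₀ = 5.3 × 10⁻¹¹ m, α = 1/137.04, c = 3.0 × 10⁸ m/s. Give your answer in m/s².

r = n²a₀/Z = 4.2 × 10⁻¹¹ m, v = Zαc/n = 5.5 × 10⁶ m/s
a = v²/r = (5.5 × 10⁶)² / 4.2 × 10⁻¹¹ = 7.1 × 10²³ m/s²

7.1 × 10²³ m/s²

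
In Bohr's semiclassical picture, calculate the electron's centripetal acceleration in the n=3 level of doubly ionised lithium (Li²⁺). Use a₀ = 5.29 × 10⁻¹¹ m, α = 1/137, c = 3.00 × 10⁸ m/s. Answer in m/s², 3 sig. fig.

r = n²a₀/Z = 1.59 × 10⁻¹⁰ m, v = Zαc/n = 2.19 × 10⁶ m/s
a = v²/r = (2.19 × 10⁶)² / 1.59 × 10⁻¹⁰ = 3.02 × 10²² m/s²

3.02 × 10²² m/s²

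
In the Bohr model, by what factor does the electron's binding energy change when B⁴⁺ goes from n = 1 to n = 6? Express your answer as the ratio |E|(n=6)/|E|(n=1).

|E| ∝ Z^2 · n^-2; with Z fixed, |E| ∝ n^-2.
|E|(n=6)/|E|(n=1) = (6/1)^-2 = 1/36

1/36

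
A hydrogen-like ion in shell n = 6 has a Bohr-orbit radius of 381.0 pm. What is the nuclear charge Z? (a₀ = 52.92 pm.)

r_n = n²a₀/Z ⇒ Z = n²a₀/r = 6² × 52.92 / 381.0 ≈ 5.00
Z = 5

5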